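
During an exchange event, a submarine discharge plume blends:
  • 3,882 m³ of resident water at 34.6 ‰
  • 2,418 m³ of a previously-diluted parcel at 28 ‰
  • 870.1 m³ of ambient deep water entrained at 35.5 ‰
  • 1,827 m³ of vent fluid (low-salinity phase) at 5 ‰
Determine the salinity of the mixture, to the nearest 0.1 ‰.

26.9 ‰

Conserving salt mass:
salt = 3,882×34.6 + 2,418×28 + 870.1×35.5 + 1,827×5 = 134,317.2 + 67,704 + 30,888.55 + 9,135 = 242,044.75
volume = 3,882 + 2,418 + 870.1 + 1,827 = 8,997.1 m³
S = 242,044.75 / 8,997.1 = 26.903 ‰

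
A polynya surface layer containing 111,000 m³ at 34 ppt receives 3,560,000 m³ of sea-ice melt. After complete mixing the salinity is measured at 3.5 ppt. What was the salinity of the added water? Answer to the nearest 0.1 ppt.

2.5 ppt

Salt balance: 111,000×34 + 3,560,000×S = 3,671,000×3.5
3,774,000 + 3,560,000·S = 12,848,500
S = (12,848,500 − 3,774,000) / 3,560,000 = 2.549 ppt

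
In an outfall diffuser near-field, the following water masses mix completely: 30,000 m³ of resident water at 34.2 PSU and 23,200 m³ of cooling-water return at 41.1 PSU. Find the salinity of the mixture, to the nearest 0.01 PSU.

37.21 PSU

Total salt / total volume:
salt = 30,000×34.2 + 23,200×41.1 = 1,026,000 + 953,520 = 1,979,520
volume = 30,000 + 23,200 = 53,200 m³
S = 1,979,520 / 53,200 = 37.209 PSU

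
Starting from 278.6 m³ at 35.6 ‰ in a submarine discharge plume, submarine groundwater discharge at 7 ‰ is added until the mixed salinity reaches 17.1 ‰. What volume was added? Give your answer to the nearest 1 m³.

510 m³

Salt balance: 278.6×35.6 + V×7 = (278.6+V)×17.1
9,918.16 + 7V = 4,764.06 + 17.1V
5,154.1 = 10.1V
V = 510.31 m³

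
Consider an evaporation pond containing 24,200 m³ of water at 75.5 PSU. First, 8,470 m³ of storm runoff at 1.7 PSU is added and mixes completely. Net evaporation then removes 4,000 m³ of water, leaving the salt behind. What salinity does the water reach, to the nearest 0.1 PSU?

After mixing: salt = 24,200×75.5 + 8,470×1.7 = 1,841,499; volume = 32,670 m³
After evaporation: salt unchanged = 1,841,499; volume = 32,670 − 4,000 = 28,670 m³
S = 1,841,499 / 28,670 = 64.2309 PSU

64.2 PSU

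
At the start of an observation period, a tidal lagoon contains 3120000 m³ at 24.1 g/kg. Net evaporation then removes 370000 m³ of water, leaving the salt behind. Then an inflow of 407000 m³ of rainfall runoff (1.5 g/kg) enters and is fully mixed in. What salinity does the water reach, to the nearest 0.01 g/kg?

24.01 g/kg

After evaporation: salt = 3,120,000×24.1 = 75,192,000; volume = 3,120,000 − 370,000 = 2,750,000 m³
After mixing: salt = 75,192,000 + 407,000×1.5 = 75,802,500; volume = 2,750,000 + 407,000 = 3,157,000 m³
S = 75,802,500 / 3,157,000 = 24.0109 g/kg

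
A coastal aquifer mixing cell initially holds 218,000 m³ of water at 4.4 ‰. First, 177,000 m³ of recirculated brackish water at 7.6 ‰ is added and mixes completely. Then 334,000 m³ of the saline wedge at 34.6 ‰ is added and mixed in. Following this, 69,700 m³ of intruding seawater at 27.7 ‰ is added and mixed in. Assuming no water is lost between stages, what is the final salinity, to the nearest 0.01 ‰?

Total salt / total volume:
Initial salt = 218,000×4.4 = 959,200
After stage 1: salt = 959,200 + 177,000×7.6 = 2,304,400; volume = 395,000 m³; S = 5.834 ‰
After stage 2: salt = 2,304,400 + 334,000×34.6 = 13,860,800; volume = 729,000 m³; S = 19.013 ‰
After stage 3: salt = 13,860,800 + 69,700×27.7 = 15,791,490; volume = 798,700 m³
S = 15,791,490 / 798,700 = 19.7715 ‰

19.77 ‰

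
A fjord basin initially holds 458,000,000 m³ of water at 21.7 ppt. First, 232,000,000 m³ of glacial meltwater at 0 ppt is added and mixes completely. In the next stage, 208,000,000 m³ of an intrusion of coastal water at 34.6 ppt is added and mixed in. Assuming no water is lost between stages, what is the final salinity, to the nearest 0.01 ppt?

19.08 ppt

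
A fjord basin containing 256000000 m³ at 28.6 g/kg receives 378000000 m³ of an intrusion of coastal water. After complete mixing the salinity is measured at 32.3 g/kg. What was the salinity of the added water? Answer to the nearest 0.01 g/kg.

34.81 g/kg

Salt balance: 256,000,000×28.6 + 378,000,000×S = 634,000,000×32.3
7,321,600,000 + 378,000,000·S = 20,478,200,000
S = (20,478,200,000 − 7,321,600,000) / 378,000,000 = 34.8058 g/kg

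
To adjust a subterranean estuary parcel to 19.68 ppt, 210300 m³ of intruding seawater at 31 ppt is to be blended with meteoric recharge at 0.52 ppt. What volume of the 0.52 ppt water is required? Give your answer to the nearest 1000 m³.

Salt balance: 210,300×31 + V×0.52 = (210,300+V)×19.68
6,519,300 + 0.52V = 4,138,704 + 19.68V
2,380,596 = 19.16V
V = 124,248.23 m³

124000 m³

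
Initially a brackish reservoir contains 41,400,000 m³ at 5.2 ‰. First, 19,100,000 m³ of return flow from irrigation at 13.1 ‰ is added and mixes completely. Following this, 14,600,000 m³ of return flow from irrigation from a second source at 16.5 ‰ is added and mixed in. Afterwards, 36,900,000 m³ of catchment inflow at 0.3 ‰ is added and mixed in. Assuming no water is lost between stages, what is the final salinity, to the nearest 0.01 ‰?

Total salt / total volume:
Initial salt = 41,400,000×5.2 = 215,280,000
After stage 1: salt = 215,280,000 + 19,100,000×13.1 = 465,490,000; volume = 60,500,000 m³; S = 7.694 ‰
After stage 2: salt = 465,490,000 + 14,600,000×16.5 = 706,390,000; volume = 75,100,000 m³; S = 9.406 ‰
After stage 3: salt = 706,390,000 + 36,900,000×0.3 = 717,460,000; volume = 112,000,000 m³
S = 717,460,000 / 112,000,000 = 6.4059 ‰

6.41 ‰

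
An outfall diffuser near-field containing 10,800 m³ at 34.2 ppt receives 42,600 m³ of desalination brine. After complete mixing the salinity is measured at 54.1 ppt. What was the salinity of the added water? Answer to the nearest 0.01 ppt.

59.15 ppt

Salt balance: 10,800×34.2 + 42,600×S = 53,400×54.1
369,360 + 42,600·S = 2,888,940
S = (2,888,940 − 369,360) / 42,600 = 59.1451 ppt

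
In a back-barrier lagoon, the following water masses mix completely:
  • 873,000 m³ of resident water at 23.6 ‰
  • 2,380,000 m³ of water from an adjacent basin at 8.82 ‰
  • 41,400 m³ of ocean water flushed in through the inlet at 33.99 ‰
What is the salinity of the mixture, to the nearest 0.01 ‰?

Weighted by volume,
salt = 873,000×23.6 + 2,380,000×8.82 + 41,400×33.99 = 20,602,800 + 20,991,600 + 1,407,186 = 43,001,586
volume = 873,000 + 2,380,000 + 41,400 = 3,294,400 m³
S = 43,001,586 / 3,294,400 = 13.0529 ‰

13.05 ‰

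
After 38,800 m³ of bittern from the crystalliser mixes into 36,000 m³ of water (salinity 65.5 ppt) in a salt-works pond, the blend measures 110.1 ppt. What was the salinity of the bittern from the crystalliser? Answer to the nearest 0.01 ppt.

Salt balance: 36,000×65.5 + 38,800×S = 74,800×110.1
2,358,000 + 38,800·S = 8,235,480
S = (8,235,480 − 2,358,000) / 38,800 = 151.4814 ppt

151.48 ppt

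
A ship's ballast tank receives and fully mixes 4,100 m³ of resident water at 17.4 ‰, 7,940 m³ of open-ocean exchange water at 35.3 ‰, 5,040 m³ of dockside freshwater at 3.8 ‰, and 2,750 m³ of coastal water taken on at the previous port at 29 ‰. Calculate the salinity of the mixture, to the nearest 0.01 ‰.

22.72 ‰

By conservation of dissolved salt,
salt = 4,100×17.4 + 7,940×35.3 + 5,040×3.8 + 2,750×29 = 71,340 + 280,282 + 19,152 + 79,750 = 450,524
volume = 4,100 + 7,940 + 5,040 + 2,750 = 19,830 m³
S = 450,524 / 19,830 = 22.7193 ‰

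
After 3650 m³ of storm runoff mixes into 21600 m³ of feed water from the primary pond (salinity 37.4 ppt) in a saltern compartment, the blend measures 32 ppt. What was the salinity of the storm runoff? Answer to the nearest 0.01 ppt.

0.04 ppt

Salt balance: 21,600×37.4 + 3,650×S = 25,250×32
807,840 + 3,650·S = 808,000
S = (808,000 − 807,840) / 3,650 = 0.0438 ppt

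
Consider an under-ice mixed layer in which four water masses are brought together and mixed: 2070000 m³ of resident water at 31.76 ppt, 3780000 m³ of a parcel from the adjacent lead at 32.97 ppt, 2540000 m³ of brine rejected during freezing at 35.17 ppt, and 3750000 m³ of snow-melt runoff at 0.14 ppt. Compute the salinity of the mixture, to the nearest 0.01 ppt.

Conserving salt mass:
salt = 2,070,000×31.76 + 3,780,000×32.97 + 2,540,000×35.17 + 3,750,000×0.14 = 65,743,200 + 124,626,600 + 89,331,800 + 525,000 = 280,226,600
volume = 2,070,000 + 3,780,000 + 2,540,000 + 3,750,000 = 12,140,000 m³
S = 280,226,600 / 12,140,000 = 23.0829 ppt

23.08 ppt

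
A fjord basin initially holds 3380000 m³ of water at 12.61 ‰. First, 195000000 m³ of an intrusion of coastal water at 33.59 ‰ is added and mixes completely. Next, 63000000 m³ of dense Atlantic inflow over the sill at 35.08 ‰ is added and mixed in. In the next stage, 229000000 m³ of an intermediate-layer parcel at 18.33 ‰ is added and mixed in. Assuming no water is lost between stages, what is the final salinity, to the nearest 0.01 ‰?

Conserving salt mass:
Initial salt = 3,380,000×12.61 = 42,621,800
After stage 1: salt = 42,621,800 + 195,000,000×33.59 = 6,592,671,800; volume = 198,380,000 m³; S = 33.233 ‰
After stage 2: salt = 6,592,671,800 + 63,000,000×35.08 = 8,802,711,800; volume = 261,380,000 m³; S = 33.678 ‰
After stage 3: salt = 8,802,711,800 + 229,000,000×18.33 = 13,000,281,800; volume = 490,380,000 m³
S = 13,000,281,800 / 490,380,000 = 26.5106 ‰

26.51 ‰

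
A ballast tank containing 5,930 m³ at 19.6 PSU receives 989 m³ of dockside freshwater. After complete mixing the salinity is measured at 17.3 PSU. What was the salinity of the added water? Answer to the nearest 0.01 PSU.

3.51 PSU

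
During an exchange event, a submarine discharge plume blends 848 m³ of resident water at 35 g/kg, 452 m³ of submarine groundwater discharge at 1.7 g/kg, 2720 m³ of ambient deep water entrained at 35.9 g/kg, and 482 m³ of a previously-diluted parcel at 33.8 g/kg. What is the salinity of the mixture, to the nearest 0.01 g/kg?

32.07 g/kg

By conservation of dissolved salt,
salt = 848×35 + 452×1.7 + 2,720×35.9 + 482×33.8 = 29,680 + 768.4 + 97,648 + 16,291.6 = 144,388
volume = 848 + 452 + 2,720 + 482 = 4,502 m³
S = 144,388 / 4,502 = 32.072 g/kg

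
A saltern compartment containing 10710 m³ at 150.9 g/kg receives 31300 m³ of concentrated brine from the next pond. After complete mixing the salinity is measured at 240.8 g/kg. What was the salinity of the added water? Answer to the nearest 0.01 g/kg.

Salt balance: 10,710×150.9 + 31,300×S = 42,010×240.8
1,616,139 + 31,300·S = 10,116,008
S = (10,116,008 − 1,616,139) / 31,300 = 271.5613 g/kg

271.56 g/kg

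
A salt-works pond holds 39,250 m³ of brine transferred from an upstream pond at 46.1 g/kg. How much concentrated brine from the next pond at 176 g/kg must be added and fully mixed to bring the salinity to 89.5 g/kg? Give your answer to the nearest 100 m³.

Salt balance: 39,250×46.1 + V×176 = (39,250+V)×89.5
1,809,425 + 176V = 3,512,875 + 89.5V
1,703,450 = 86.5V
V = 19,693.06 m³

19700 m³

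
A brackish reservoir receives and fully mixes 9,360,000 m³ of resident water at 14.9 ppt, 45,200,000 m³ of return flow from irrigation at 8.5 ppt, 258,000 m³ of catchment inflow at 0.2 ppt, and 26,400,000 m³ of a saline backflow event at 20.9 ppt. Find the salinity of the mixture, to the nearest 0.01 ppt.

Conserving salt mass:
salt = 9,360,000×14.9 + 45,200,000×8.5 + 258,000×0.2 + 26,400,000×20.9 = 139,464,000 + 384,200,000 + 51,600 + 551,760,000 = 1,075,475,600
volume = 9,360,000 + 45,200,000 + 258,000 + 26,400,000 = 81,218,000 m³
S = 1,075,475,600 / 81,218,000 = 13.2418 ppt

13.24 ppt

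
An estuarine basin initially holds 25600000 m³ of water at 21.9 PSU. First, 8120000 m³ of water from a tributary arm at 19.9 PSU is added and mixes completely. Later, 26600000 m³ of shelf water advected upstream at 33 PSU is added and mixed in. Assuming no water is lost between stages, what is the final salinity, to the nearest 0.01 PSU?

By conservation of dissolved salt,
Initial salt = 25,600,000×21.9 = 560,640,000
After stage 1: salt = 560,640,000 + 8,120,000×19.9 = 722,228,000; volume = 33,720,000 m³; S = 21.418 PSU
After stage 2: salt = 722,228,000 + 26,600,000×33 = 1,600,028,000; volume = 60,320,000 m³
S = 1,600,028,000 / 60,320,000 = 26.5257 PSU

26.53 PSU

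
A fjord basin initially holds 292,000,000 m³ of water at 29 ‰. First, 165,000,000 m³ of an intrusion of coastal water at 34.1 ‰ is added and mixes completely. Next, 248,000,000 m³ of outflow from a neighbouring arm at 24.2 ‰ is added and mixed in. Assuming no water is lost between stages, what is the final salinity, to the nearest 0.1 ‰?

Salt balance:
Initial salt = 292,000,000×29 = 8,468,000,000
After stage 1: salt = 8,468,000,000 + 165,000,000×34.1 = 14,094,500,000; volume = 457,000,000 m³; S = 30.841 ‰
After stage 2: salt = 14,094,500,000 + 248,000,000×24.2 = 20,096,100,000; volume = 705,000,000 m³
S = 20,096,100,000 / 705,000,000 = 28.5051 ‰

28.5 ‰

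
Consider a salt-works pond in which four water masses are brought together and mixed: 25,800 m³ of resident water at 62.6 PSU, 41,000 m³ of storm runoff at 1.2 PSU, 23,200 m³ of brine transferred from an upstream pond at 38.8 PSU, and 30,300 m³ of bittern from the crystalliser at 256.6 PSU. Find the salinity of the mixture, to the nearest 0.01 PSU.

85.95 PSU

Total salt / total volume:
salt = 25,800×62.6 + 41,000×1.2 + 23,200×38.8 + 30,300×256.6 = 1,615,080 + 49,200 + 900,160 + 7,774,980 = 10,339,420
volume = 25,800 + 41,000 + 23,200 + 30,300 = 120,300 m³
S = 10,339,420 / 120,300 = 85.947 PSU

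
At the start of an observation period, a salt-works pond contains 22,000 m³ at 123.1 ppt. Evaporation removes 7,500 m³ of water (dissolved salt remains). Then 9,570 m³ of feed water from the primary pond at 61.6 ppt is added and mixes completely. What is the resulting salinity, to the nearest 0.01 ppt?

After evaporation: salt = 22,000×123.1 = 2,708,200; volume = 22,000 − 7,500 = 14,500 m³
After mixing: salt = 2,708,200 + 9,570×61.6 = 3,297,712; volume = 14,500 + 9,570 = 24,070 m³
S = 3,297,712 / 24,070 = 137.0051 ppt

137.01 ppt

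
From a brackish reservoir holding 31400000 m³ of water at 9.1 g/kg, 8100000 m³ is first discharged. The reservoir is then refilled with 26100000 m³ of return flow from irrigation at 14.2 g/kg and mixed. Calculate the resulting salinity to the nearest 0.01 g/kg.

Remaining after removal: 23,300,000 m³ at 9.1 g/kg (salt = 212,030,000)
After addition: salt = 212,030,000 + 26,100,000×14.2 = 582,650,000; volume = 49,400,000 m³
S = 582,650,000 / 49,400,000 = 11.7945 g/kg

11.79 g/kg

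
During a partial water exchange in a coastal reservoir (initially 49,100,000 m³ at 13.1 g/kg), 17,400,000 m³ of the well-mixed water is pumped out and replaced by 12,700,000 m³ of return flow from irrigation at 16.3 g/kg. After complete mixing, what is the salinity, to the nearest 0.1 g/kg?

Remaining after removal: 31,700,000 m³ at 13.1 g/kg (salt = 415,270,000)
After addition: salt = 415,270,000 + 12,700,000×16.3 = 622,280,000; volume = 44,400,000 m³
S = 622,280,000 / 44,400,000 = 14.0153 g/kg

14.0 g/kg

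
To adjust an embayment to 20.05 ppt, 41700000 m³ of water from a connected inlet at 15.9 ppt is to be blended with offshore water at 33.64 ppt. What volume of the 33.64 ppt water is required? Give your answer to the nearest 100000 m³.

Salt balance: 41,700,000×15.9 + V×33.64 = (41,700,000+V)×20.05
663,030,000 + 33.64V = 836,085,000 + 20.05V
173,055,000 = 13.59V
V = 12,733,995.58 m³

12700000 m³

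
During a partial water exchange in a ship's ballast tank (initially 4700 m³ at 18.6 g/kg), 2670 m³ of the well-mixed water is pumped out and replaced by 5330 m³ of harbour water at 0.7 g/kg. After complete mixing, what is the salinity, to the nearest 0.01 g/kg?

Remaining after removal: 2,030 m³ at 18.6 g/kg (salt = 37,758)
After addition: salt = 37,758 + 5,330×0.7 = 41,489; volume = 7,360 m³
S = 41,489 / 7,360 = 5.6371 g/kg

5.64 g/kg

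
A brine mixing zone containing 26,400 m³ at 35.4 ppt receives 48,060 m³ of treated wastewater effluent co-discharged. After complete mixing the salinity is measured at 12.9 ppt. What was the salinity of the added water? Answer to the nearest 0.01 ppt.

0.54 ppt

Salt balance: 26,400×35.4 + 48,060×S = 74,460×12.9
934,560 + 48,060·S = 960,534
S = (960,534 − 934,560) / 48,060 = 0.5404 ppt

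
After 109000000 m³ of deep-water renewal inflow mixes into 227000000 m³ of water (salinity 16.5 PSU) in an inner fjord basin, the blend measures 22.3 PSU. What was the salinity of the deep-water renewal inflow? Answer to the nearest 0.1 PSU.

34.4 PSU

Salt balance: 227,000,000×16.5 + 109,000,000×S = 336,000,000×22.3
3,745,500,000 + 109,000,000·S = 7,492,800,000
S = (7,492,800,000 − 3,745,500,000) / 109,000,000 = 34.3789 PSU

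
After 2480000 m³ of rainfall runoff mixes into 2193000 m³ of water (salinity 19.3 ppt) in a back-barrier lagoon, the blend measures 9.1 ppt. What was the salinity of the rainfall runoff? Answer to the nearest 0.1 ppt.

Salt balance: 2,193,000×19.3 + 2,480,000×S = 4,673,000×9.1
42,324,900 + 2,480,000·S = 42,524,300
S = (42,524,300 − 42,324,900) / 2,480,000 = 0.0804 ppt

0.1 ppt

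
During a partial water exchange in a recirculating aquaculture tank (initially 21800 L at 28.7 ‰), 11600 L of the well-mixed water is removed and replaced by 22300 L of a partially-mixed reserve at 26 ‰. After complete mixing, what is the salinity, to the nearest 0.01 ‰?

26.85 ‰

Remaining after removal: 10,200 L at 28.7 ‰ (salt = 292,740)
After addition: salt = 292,740 + 22,300×26 = 872,540; volume = 32,500 L
S = 872,540 / 32,500 = 26.8474 ‰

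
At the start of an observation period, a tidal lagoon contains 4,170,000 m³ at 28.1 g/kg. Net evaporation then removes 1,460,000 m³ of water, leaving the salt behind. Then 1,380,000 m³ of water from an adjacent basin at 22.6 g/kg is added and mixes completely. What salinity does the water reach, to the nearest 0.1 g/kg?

After evaporation: salt = 4,170,000×28.1 = 117,177,000; volume = 4,170,000 − 1,460,000 = 2,710,000 m³
After mixing: salt = 117,177,000 + 1,380,000×22.6 = 148,365,000; volume = 2,710,000 + 1,380,000 = 4,090,000 m³
S = 148,365,000 / 4,090,000 = 36.2751 g/kg

36.3 g/kg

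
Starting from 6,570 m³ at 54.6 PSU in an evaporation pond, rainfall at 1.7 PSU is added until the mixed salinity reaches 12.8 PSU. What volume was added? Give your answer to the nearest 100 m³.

24700 m³

Salt balance: 6,570×54.6 + V×1.7 = (6,570+V)×12.8
358,722 + 1.7V = 84,096 + 12.8V
274,626 = 11.1V
V = 24,741.08 m³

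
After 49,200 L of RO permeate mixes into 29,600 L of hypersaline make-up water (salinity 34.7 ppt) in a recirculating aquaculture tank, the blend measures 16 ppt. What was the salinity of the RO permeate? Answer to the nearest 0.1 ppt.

4.7 ppt

Salt balance: 29,600×34.7 + 49,200×S = 78,800×16
1,027,120 + 49,200·S = 1,260,800
S = (1,260,800 − 1,027,120) / 49,200 = 4.7496 ppt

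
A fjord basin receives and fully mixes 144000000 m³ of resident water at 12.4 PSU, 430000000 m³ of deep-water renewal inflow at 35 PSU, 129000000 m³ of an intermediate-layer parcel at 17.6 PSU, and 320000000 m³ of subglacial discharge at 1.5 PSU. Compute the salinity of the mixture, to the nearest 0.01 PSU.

19.15 PSU

Conserving salt mass:
salt = 144,000,000×12.4 + 430,000,000×35 + 129,000,000×17.6 + 320,000,000×1.5 = 1,785,600,000 + 15,050,000,000 + 2,270,400,000 + 480,000,000 = 19,586,000,000
volume = 144,000,000 + 430,000,000 + 129,000,000 + 320,000,000 = 1,023,000,000 m³
S = 19,586,000,000 / 1,023,000,000 = 19.1457 PSU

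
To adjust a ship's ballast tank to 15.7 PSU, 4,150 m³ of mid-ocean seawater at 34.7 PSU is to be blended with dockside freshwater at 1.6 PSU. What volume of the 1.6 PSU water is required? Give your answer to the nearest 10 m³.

Salt balance: 4,150×34.7 + V×1.6 = (4,150+V)×15.7
144,005 + 1.6V = 65,155 + 15.7V
78,850 = 14.1V
V = 5,592.2 m³

5590 m³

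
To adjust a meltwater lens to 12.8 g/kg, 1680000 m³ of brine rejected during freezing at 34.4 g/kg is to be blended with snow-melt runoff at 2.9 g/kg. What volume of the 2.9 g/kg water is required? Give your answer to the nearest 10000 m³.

Salt balance: 1,680,000×34.4 + V×2.9 = (1,680,000+V)×12.8
57,792,000 + 2.9V = 21,504,000 + 12.8V
36,288,000 = 9.9V
V = 3,665,454.55 m³

3670000 m³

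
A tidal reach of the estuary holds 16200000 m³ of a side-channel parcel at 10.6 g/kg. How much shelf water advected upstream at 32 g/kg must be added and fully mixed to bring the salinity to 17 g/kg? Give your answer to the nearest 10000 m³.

Salt balance: 16,200,000×10.6 + V×32 = (16,200,000+V)×17
171,720,000 + 32V = 275,400,000 + 17V
103,680,000 = 15V
V = 6,912,000 m³

6910000 m³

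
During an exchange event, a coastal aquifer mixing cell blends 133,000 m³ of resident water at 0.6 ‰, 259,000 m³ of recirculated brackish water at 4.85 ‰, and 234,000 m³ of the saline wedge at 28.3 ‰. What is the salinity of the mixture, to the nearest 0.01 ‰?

12.71 ‰

Weighted by volume,
salt = 133,000×0.6 + 259,000×4.85 + 234,000×28.3 = 79,800 + 1,256,150 + 6,622,200 = 7,958,150
volume = 133,000 + 259,000 + 234,000 = 626,000 m³
S = 7,958,150 / 626,000 = 12.7127 ‰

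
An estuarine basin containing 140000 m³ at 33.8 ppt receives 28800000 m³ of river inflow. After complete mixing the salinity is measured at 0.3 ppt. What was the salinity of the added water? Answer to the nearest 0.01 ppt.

Salt balance: 140,000×33.8 + 28,800,000×S = 28,940,000×0.3
4,732,000 + 28,800,000·S = 8,682,000
S = (8,682,000 − 4,732,000) / 28,800,000 = 0.1372 ppt

0.14 ppt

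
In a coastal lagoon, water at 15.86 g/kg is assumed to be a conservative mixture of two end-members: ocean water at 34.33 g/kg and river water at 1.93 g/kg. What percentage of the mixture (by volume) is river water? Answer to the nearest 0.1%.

57.0%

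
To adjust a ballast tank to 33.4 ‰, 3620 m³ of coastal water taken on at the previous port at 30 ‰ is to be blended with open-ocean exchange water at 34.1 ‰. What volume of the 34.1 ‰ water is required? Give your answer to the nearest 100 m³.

17600 m³

Salt balance: 3,620×30 + V×34.1 = (3,620+V)×33.4
108,600 + 34.1V = 120,908 + 33.4V
12,308 = 0.7V
V = 17,582.86 m³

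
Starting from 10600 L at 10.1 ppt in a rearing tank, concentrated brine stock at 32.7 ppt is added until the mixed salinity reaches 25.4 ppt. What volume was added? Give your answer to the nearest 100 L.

22200 L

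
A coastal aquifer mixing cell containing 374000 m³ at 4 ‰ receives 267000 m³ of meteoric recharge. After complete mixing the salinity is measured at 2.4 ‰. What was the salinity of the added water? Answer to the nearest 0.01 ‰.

Salt balance: 374,000×4 + 267,000×S = 641,000×2.4
1,496,000 + 267,000·S = 1,538,400
S = (1,538,400 − 1,496,000) / 267,000 = 0.1588 ‰

0.16 ‰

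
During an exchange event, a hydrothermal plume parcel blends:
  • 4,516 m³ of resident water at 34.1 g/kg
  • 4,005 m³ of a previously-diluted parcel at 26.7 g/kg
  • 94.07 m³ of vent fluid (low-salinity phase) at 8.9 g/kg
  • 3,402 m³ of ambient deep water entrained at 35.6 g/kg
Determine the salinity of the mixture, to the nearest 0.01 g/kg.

Salt balance:
salt = 4,516×34.1 + 4,005×26.7 + 94.07×8.9 + 3,402×35.6 = 153,995.6 + 106,933.5 + 837.223 + 121,111.2 = 382,877.523
volume = 4,516 + 4,005 + 94.07 + 3,402 = 12,017.07 m³
S = 382,877.523 / 12,017.07 = 31.8611 g/kg

31.86 g/kg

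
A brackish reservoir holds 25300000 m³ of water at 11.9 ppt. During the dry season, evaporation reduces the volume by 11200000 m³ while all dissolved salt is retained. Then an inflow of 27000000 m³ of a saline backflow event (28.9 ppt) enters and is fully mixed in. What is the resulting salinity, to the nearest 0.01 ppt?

26.31 ppt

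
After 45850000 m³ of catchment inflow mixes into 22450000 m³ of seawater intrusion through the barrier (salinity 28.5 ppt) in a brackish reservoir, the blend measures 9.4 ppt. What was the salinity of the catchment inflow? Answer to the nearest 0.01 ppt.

Salt balance: 22,450,000×28.5 + 45,850,000×S = 68,300,000×9.4
639,825,000 + 45,850,000·S = 642,020,000
S = (642,020,000 − 639,825,000) / 45,850,000 = 0.0479 ppt

0.05 ppt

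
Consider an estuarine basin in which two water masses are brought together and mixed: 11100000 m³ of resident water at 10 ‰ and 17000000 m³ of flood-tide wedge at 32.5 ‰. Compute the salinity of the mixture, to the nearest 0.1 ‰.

Mass of salt is conserved:
salt = 11,100,000×10 + 17,000,000×32.5 = 111,000,000 + 552,500,000 = 663,500,000
volume = 11,100,000 + 17,000,000 = 28,100,000 m³
S = 663,500,000 / 28,100,000 = 23.612 ‰

23.6 ‰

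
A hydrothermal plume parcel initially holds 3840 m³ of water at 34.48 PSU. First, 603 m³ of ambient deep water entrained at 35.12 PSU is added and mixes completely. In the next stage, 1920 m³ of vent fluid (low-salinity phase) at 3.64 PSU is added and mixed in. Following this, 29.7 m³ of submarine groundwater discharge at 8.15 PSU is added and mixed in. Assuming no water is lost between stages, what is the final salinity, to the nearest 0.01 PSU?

25.16 PSU

Total salt / total volume:
Initial salt = 3,840×34.48 = 132,403.2
After stage 1: salt = 132,403.2 + 603×35.12 = 153,580.56; volume = 4,443 m³; S = 34.567 PSU
After stage 2: salt = 153,580.56 + 1,920×3.64 = 160,569.36; volume = 6,363 m³; S = 25.235 PSU
After stage 3: salt = 160,569.36 + 29.7×8.15 = 160,811.415; volume = 6,392.7 m³
S = 160,811.415 / 6,392.7 = 25.1555 PSU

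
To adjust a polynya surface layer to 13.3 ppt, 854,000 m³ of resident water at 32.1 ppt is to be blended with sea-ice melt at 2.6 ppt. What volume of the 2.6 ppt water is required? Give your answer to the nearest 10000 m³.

1500000 m³

Salt balance: 854,000×32.1 + V×2.6 = (854,000+V)×13.3
27,413,400 + 2.6V = 11,358,200 + 13.3V
16,055,200 = 10.7V
V = 1,500,485.98 m³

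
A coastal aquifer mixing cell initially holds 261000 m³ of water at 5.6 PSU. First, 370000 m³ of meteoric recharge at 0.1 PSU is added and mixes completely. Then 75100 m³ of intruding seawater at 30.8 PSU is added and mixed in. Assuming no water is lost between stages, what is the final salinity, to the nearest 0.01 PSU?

5.40 PSU

Total salt / total volume:
Initial salt = 261,000×5.6 = 1,461,600
After stage 1: salt = 1,461,600 + 370,000×0.1 = 1,498,600; volume = 631,000 m³; S = 2.375 PSU
After stage 2: salt = 1,498,600 + 75,100×30.8 = 3,811,680; volume = 706,100 m³
S = 3,811,680 / 706,100 = 5.3982 PSU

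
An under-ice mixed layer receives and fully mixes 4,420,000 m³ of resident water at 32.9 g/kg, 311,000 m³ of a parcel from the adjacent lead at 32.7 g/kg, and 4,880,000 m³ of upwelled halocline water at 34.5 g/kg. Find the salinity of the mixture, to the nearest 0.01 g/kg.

33.71 g/kg

Total salt / total volume:
salt = 4,420,000×32.9 + 311,000×32.7 + 4,880,000×34.5 = 145,418,000 + 10,169,700 + 168,360,000 = 323,947,700
volume = 4,420,000 + 311,000 + 4,880,000 = 9,611,000 m³
S = 323,947,700 / 9,611,000 = 33.7059 g/kg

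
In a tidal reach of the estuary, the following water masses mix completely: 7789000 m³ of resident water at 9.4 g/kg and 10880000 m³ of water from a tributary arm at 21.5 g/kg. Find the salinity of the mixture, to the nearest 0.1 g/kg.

16.5 g/kg

Salt balance:
salt = 7,789,000×9.4 + 10,880,000×21.5 = 73,216,600 + 233,920,000 = 307,136,600
volume = 7,789,000 + 10,880,000 = 18,669,000 m³
S = 307,136,600 / 18,669,000 = 16.452 g/kg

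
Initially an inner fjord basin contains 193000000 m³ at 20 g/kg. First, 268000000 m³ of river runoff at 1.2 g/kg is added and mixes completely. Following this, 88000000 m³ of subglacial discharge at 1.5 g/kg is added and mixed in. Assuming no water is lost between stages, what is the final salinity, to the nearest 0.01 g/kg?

7.86 g/kg

Conserving salt mass:
Initial salt = 193,000,000×20 = 3,860,000,000
After stage 1: salt = 3,860,000,000 + 268,000,000×1.2 = 4,181,600,000; volume = 461,000,000 m³; S = 9.071 g/kg
After stage 2: salt = 4,181,600,000 + 88,000,000×1.5 = 4,313,600,000; volume = 549,000,000 m³
S = 4,313,600,000 / 549,000,000 = 7.8572 g/kg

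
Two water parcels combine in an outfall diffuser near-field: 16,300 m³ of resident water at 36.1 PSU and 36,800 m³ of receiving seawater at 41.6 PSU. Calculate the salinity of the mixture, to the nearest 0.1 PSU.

39.9 PSU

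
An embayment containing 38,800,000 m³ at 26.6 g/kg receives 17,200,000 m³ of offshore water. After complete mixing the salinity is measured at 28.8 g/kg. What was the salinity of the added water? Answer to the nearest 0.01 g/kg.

Salt balance: 38,800,000×26.6 + 17,200,000×S = 56,000,000×28.8
1,032,080,000 + 17,200,000·S = 1,612,800,000
S = (1,612,800,000 − 1,032,080,000) / 17,200,000 = 33.7628 g/kg

33.76 g/kg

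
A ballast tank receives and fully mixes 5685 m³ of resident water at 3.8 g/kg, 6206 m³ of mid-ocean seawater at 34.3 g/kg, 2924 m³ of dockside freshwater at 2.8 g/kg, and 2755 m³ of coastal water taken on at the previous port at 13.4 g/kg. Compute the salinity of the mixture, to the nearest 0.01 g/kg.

Total salt / total volume:
salt = 5,685×3.8 + 6,206×34.3 + 2,924×2.8 + 2,755×13.4 = 21,603 + 212,865.8 + 8,187.2 + 36,917 = 279,573
volume = 5,685 + 6,206 + 2,924 + 2,755 = 17,570 m³
S = 279,573 / 17,570 = 15.912 g/kg

15.91 g/kg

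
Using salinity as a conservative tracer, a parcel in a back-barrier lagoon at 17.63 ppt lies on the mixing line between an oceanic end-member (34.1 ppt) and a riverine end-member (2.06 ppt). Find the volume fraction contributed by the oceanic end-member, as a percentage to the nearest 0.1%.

Let g be the oceanic fraction. Salt balance per unit volume:
g×34.1 + (1−g)×2.06 = 17.63
g = (17.63 − 2.06) / (34.1 − 2.06) = 15.57/32.04 = 0.486

48.6%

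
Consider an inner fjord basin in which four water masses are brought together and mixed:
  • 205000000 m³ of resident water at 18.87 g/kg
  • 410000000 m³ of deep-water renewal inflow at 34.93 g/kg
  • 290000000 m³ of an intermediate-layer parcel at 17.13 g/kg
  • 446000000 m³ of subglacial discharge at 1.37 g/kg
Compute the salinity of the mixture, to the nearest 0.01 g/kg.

Weighted by volume,
salt = 205,000,000×18.87 + 410,000,000×34.93 + 290,000,000×17.13 + 446,000,000×1.37 = 3,868,350,000 + 14,321,300,000 + 4,967,700,000 + 611,020,000 = 23,768,370,000
volume = 205,000,000 + 410,000,000 + 290,000,000 + 446,000,000 = 1,351,000,000 m³
S = 23,768,370,000 / 1,351,000,000 = 17.5932 g/kg

17.59 g/kg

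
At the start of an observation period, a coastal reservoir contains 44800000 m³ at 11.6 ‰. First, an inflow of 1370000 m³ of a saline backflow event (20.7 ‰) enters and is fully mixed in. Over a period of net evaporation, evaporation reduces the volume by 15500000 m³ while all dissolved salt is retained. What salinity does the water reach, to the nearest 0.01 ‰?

After mixing: salt = 44,800,000×11.6 + 1,370,000×20.7 = 548,039,000; volume = 46,170,000 m³
After evaporation: salt unchanged = 548,039,000; volume = 46,170,000 − 15,500,000 = 30,670,000 m³
S = 548,039,000 / 30,670,000 = 17.8689 ‰

17.87 ‰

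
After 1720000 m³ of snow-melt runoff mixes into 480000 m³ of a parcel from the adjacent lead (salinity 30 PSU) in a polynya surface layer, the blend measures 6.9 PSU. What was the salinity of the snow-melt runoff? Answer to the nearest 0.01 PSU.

Salt balance: 480,000×30 + 1,720,000×S = 2,200,000×6.9
14,400,000 + 1,720,000·S = 15,180,000
S = (15,180,000 − 14,400,000) / 1,720,000 = 0.4535 PSU

0.45 PSU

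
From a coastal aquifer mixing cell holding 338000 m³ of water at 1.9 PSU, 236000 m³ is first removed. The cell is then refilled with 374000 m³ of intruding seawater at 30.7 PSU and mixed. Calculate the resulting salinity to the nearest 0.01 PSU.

24.53 PSU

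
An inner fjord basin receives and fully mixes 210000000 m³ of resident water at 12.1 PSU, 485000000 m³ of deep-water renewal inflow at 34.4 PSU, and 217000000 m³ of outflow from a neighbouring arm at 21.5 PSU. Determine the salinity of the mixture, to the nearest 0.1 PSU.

Total salt / total volume:
salt = 210,000,000×12.1 + 485,000,000×34.4 + 217,000,000×21.5 = 2,541,000,000 + 16,684,000,000 + 4,665,500,000 = 23,890,500,000
volume = 210,000,000 + 485,000,000 + 217,000,000 = 912,000,000 m³
S = 23,890,500,000 / 912,000,000 = 26.196 PSU

26.2 PSU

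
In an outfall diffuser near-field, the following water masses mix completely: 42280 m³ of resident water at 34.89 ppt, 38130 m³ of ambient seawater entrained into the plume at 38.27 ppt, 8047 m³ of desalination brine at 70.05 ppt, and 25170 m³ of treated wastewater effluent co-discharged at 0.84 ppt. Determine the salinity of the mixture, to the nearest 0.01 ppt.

30.97 ppt

Conserving salt mass:
salt = 42,280×34.89 + 38,130×38.27 + 8,047×70.05 + 25,170×0.84 = 1,475,149.2 + 1,459,235.1 + 563,692.35 + 21,142.8 = 3,519,219.45
volume = 42,280 + 38,130 + 8,047 + 25,170 = 113,627 m³
S = 3,519,219.45 / 113,627 = 30.9717 ppt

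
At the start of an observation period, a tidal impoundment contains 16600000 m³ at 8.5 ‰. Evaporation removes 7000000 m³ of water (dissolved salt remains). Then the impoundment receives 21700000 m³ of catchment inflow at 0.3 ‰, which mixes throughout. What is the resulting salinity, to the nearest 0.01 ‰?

4.72 ‰

After evaporation: salt = 16,600,000×8.5 = 141,100,000; volume = 16,600,000 − 7,000,000 = 9,600,000 m³
After mixing: salt = 141,100,000 + 21,700,000×0.3 = 147,610,000; volume = 9,600,000 + 21,700,000 = 31,300,000 m³
S = 147,610,000 / 31,300,000 = 4.716 ‰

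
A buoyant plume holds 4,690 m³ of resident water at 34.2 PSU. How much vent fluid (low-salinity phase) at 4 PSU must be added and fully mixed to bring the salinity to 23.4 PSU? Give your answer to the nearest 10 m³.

2610 m³

Salt balance: 4,690×34.2 + V×4 = (4,690+V)×23.4
160,398 + 4V = 109,746 + 23.4V
50,652 = 19.4V
V = 2,610.93 m³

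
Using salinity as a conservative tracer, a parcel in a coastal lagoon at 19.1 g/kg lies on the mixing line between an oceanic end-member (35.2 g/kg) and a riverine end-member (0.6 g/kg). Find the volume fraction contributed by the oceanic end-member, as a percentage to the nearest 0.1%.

53.5%

Let g be the oceanic fraction. Salt balance per unit volume:
g×35.2 + (1−g)×0.6 = 19.1
g = (19.1 − 0.6) / (35.2 − 0.6) = 18.5/34.6 = 0.5347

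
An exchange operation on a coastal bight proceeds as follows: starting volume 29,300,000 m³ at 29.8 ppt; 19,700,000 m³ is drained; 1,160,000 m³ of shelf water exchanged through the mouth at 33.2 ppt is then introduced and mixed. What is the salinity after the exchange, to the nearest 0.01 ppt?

30.17 ppt

Remaining after removal: 9,600,000 m³ at 29.8 ppt (salt = 286,080,000)
After addition: salt = 286,080,000 + 1,160,000×33.2 = 324,592,000; volume = 10,760,000 m³
S = 324,592,000 / 10,760,000 = 30.1665 ppt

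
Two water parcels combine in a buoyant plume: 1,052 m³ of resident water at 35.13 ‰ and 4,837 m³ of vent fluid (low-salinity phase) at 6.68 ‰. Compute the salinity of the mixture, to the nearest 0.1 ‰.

11.8 ‰

By conservation of dissolved salt,
salt = 1,052×35.13 + 4,837×6.68 = 36,956.76 + 32,311.16 = 69,267.92
volume = 1,052 + 4,837 = 5,889 m³
S = 69,267.92 / 5,889 = 11.762 ‰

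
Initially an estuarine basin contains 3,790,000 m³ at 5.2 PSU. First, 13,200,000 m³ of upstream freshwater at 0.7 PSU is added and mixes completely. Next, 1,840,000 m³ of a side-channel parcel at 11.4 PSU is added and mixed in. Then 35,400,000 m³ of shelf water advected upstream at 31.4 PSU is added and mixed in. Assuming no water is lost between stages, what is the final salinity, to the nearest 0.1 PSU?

Mass of salt is conserved:
Initial salt = 3,790,000×5.2 = 19,708,000
After stage 1: salt = 19,708,000 + 13,200,000×0.7 = 28,948,000; volume = 16,990,000 m³; S = 1.704 PSU
After stage 2: salt = 28,948,000 + 1,840,000×11.4 = 49,924,000; volume = 18,830,000 m³; S = 2.651 PSU
After stage 3: salt = 49,924,000 + 35,400,000×31.4 = 1,161,484,000; volume = 54,230,000 m³
S = 1,161,484,000 / 54,230,000 = 21.4177 PSU

21.4 PSU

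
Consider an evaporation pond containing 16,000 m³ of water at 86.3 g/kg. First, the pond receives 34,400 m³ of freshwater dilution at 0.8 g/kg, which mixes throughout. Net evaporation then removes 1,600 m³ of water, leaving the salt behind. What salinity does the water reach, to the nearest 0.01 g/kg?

28.86 g/kg

After mixing: salt = 16,000×86.3 + 34,400×0.8 = 1,408,320; volume = 50,400 m³
After evaporation: salt unchanged = 1,408,320; volume = 50,400 − 1,600 = 48,800 m³
S = 1,408,320 / 48,800 = 28.859 g/kg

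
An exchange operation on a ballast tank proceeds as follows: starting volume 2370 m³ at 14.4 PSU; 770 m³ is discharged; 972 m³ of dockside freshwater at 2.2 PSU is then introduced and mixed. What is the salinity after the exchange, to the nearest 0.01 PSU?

9.79 PSU

Remaining after removal: 1,600 m³ at 14.4 PSU (salt = 23,040)
After addition: salt = 23,040 + 972×2.2 = 25,178.4; volume = 2,572 m³
S = 25,178.4 / 2,572 = 9.7894 PSU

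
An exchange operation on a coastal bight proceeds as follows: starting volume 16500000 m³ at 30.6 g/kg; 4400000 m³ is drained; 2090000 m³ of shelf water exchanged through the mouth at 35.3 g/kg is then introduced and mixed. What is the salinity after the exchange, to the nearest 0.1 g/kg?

31.3 g/kg

Remaining after removal: 12,100,000 m³ at 30.6 g/kg (salt = 370,260,000)
After addition: salt = 370,260,000 + 2,090,000×35.3 = 444,037,000; volume = 14,190,000 m³
S = 444,037,000 / 14,190,000 = 31.2922 g/kg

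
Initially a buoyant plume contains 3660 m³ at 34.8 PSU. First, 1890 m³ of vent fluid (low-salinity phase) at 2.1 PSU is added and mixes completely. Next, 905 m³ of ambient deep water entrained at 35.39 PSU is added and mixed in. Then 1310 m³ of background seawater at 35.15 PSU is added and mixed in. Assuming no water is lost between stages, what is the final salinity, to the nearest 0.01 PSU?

Total salt / total volume:
Initial salt = 3,660×34.8 = 127,368
After stage 1: salt = 127,368 + 1,890×2.1 = 131,337; volume = 5,550 m³; S = 23.664 PSU
After stage 2: salt = 131,337 + 905×35.39 = 163,364.95; volume = 6,455 m³; S = 25.308 PSU
After stage 3: salt = 163,364.95 + 1,310×35.15 = 209,411.45; volume = 7,765 m³
S = 209,411.45 / 7,765 = 26.9686 PSU

26.97 PSU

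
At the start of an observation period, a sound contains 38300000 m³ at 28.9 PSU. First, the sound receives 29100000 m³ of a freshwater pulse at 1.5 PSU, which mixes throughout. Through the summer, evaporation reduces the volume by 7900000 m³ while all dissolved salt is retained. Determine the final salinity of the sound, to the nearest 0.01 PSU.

After mixing: salt = 38,300,000×28.9 + 29,100,000×1.5 = 1,150,520,000; volume = 67,400,000 m³
After evaporation: salt unchanged = 1,150,520,000; volume = 67,400,000 − 7,900,000 = 59,500,000 m³
S = 1,150,520,000 / 59,500,000 = 19.3365 PSU

19.34 PSU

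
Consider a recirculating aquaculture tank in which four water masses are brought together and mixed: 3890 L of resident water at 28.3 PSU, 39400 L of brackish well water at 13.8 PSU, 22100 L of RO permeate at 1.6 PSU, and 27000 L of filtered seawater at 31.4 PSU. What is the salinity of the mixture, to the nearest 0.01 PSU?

Weighted by volume,
salt = 3,890×28.3 + 39,400×13.8 + 22,100×1.6 + 27,000×31.4 = 110,087 + 543,720 + 35,360 + 847,800 = 1,536,967
volume = 3,890 + 39,400 + 22,100 + 27,000 = 92,390 L
S = 1,536,967 / 92,390 = 16.6356 PSU

16.64 PSU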